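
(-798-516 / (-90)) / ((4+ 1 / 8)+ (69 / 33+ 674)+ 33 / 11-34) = -1.22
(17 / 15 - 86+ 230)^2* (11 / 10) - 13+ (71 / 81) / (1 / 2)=468965821 / 20250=23158.81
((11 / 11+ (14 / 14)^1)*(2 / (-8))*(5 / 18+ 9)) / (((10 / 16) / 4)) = -1336 / 45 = -29.69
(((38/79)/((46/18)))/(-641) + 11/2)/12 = 12810983/27952728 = 0.46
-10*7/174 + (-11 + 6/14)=-6683/609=-10.97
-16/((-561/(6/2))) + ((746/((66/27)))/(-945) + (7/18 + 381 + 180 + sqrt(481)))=sqrt(481) + 66109259/117810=583.08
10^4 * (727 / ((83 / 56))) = 407120000 / 83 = 4905060.24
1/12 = 0.08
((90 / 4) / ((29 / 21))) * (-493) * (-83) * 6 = 4000185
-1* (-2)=2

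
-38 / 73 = -0.52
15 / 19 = 0.79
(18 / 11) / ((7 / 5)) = 90 / 77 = 1.17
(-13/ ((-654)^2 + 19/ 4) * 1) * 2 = -0.00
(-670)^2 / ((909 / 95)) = 42645500 / 909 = 46914.74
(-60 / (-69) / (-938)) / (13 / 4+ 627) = -0.00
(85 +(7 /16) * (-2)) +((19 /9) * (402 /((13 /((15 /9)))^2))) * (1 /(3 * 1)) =9721897 /109512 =88.77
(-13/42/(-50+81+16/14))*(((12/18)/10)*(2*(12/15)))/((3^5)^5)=-52/42893985853051875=-0.00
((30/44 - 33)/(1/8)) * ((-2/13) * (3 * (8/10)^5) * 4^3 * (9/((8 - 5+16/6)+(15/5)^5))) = 90.57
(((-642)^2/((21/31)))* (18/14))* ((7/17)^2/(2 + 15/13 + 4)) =5358132/289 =18540.25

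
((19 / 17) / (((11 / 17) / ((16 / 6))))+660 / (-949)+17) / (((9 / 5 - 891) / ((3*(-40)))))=65485700 / 23205897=2.82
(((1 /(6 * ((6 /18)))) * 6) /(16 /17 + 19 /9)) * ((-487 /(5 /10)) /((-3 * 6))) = 24837 /467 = 53.18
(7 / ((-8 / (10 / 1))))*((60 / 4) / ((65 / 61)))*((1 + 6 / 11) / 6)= -36295 / 1144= -31.73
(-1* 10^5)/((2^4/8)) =-50000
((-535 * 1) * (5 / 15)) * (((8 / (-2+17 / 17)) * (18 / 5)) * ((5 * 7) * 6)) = 1078560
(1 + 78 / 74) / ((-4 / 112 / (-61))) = 129808 / 37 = 3508.32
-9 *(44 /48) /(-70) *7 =33 /40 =0.82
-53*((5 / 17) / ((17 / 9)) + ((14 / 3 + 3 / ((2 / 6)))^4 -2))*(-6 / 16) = 10819973267 / 15606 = 693321.37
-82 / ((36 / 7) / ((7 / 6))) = -2009 / 108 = -18.60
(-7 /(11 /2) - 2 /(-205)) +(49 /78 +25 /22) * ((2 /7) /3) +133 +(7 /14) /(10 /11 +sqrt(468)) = 363 * sqrt(13) /56528 +13770585183829 /104398454160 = 131.93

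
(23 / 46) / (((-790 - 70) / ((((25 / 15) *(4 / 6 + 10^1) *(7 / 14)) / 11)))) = -2 / 4257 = -0.00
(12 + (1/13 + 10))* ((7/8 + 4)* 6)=2583/4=645.75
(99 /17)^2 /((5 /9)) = 88209 /1445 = 61.04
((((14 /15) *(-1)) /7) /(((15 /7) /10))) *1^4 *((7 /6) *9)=-98 /15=-6.53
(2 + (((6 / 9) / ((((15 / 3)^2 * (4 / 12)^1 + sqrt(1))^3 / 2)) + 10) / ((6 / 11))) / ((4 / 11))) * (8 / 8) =52.42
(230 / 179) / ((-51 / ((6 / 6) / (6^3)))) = -115 / 985932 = -0.00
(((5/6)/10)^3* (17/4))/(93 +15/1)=0.00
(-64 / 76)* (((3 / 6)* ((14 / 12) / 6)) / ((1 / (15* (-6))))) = 140 / 19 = 7.37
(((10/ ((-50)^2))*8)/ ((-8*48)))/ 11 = -1/ 132000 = -0.00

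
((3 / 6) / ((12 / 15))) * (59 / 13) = 295 / 104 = 2.84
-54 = -54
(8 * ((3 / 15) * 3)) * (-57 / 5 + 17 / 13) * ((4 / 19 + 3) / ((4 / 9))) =-2160864 / 6175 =-349.94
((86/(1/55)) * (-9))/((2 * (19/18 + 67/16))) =-613008/151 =-4059.66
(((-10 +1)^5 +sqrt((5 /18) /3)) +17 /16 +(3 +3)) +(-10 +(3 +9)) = -944639 /16 +sqrt(30) /18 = -59039.63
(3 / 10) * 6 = 9 / 5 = 1.80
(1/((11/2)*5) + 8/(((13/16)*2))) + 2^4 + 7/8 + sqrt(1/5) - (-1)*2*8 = sqrt(5)/5 + 216413/5720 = 38.28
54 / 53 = 1.02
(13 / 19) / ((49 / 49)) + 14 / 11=409 / 209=1.96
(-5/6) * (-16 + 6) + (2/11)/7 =1931/231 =8.36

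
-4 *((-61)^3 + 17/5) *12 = 54474624/5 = 10894924.80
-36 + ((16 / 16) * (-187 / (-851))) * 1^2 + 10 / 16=-239337 / 6808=-35.16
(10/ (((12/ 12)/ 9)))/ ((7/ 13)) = 1170/ 7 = 167.14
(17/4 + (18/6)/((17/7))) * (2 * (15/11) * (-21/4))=-78.54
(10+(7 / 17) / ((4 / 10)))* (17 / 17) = 375 / 34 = 11.03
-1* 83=-83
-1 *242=-242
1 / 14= 0.07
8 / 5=1.60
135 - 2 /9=1213 /9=134.78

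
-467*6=-2802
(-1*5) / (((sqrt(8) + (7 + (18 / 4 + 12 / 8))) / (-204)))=13260 / 161 - 2040*sqrt(2) / 161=64.44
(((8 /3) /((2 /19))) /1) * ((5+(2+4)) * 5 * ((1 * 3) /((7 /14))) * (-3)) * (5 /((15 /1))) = -8360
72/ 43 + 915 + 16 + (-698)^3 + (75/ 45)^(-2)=-365572518388/ 1075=-340067458.97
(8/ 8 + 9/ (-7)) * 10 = -20/ 7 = -2.86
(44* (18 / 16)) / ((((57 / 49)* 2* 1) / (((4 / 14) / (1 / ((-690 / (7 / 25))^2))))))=4909781250 / 133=36915648.50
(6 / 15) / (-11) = -2 / 55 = -0.04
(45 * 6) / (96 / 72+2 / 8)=3240 / 19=170.53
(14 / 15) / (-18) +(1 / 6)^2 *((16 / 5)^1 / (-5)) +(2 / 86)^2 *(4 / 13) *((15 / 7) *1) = -7867673 / 113574825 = -0.07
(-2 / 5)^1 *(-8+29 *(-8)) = 96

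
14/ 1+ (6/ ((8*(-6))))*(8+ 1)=103/ 8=12.88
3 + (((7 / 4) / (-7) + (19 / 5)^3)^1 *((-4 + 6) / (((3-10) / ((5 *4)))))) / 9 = -49897 / 1575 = -31.68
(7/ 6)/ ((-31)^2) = 7/ 5766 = 0.00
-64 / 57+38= 2102 / 57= 36.88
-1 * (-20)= 20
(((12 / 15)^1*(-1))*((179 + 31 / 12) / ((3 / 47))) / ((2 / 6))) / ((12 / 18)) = -10241.30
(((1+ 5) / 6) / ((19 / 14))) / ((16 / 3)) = 21 / 152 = 0.14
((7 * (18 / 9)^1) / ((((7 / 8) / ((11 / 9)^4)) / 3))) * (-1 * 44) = -10307264 / 2187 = -4712.97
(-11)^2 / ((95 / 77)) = 9317 / 95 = 98.07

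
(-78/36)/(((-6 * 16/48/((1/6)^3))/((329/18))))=4277/46656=0.09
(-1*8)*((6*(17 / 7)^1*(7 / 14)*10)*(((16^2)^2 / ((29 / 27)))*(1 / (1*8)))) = -902430720 / 203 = -4445471.53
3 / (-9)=-1 / 3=-0.33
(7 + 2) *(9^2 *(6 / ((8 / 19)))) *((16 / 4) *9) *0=0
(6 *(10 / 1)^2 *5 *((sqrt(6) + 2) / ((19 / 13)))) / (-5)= -7800 *sqrt(6) / 19 -15600 / 19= -1826.63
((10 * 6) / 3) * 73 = 1460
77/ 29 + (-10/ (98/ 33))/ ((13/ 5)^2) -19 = -16.84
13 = 13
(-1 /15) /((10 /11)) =-11 /150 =-0.07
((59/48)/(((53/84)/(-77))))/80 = -31801/16960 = -1.88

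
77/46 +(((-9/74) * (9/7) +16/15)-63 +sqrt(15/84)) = -5398453/89355 +sqrt(35)/14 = -59.99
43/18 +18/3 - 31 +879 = 15415/18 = 856.39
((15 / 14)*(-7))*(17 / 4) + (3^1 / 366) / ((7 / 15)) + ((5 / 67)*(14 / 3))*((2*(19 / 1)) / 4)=-19602185 / 686616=-28.55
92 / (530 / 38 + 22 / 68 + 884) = 59432 / 580283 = 0.10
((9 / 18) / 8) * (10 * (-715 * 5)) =-17875 / 8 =-2234.38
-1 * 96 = -96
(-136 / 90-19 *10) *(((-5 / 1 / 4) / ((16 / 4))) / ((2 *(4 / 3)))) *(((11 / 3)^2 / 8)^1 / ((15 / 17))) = 8863613 / 207360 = 42.75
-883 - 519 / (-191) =-168134 / 191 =-880.28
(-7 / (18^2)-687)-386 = -347659 / 324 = -1073.02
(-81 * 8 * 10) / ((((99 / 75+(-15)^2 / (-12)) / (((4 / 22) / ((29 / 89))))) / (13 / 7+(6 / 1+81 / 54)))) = 2518344000 / 1297373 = 1941.11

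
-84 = -84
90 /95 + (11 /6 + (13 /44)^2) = 316489 /110352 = 2.87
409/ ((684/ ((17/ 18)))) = 6953/ 12312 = 0.56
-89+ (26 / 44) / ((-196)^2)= -75218515 / 845152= -89.00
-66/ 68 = -33/ 34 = -0.97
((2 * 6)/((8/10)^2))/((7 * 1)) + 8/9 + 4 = 1907/252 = 7.57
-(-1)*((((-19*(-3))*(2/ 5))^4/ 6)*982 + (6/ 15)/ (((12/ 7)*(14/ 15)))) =110570592433/ 2500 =44228236.97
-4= -4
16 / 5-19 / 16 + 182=14721 / 80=184.01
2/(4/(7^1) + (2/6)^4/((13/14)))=7371/2155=3.42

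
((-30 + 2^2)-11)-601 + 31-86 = -693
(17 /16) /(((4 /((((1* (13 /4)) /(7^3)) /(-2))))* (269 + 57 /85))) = -0.00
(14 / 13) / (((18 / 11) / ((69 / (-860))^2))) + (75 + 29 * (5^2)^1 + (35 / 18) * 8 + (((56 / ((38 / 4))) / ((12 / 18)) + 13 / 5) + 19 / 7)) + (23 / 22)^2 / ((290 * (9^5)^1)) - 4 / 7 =219693986115388793479 / 264964573337864400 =829.14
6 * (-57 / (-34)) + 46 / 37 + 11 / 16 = 120663 / 10064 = 11.99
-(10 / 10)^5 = -1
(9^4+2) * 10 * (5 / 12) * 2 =164075 / 3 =54691.67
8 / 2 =4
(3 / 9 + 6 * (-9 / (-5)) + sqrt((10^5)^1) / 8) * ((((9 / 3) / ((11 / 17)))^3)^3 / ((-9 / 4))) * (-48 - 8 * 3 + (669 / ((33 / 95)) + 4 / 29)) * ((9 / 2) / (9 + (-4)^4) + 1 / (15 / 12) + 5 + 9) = -6022906271352255773852235 * sqrt(10) / 39865821611737 - 134110046308776895231109766 / 996645540293425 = -612316586405.17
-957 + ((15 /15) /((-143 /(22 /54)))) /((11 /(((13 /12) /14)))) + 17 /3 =-47467729 /49896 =-951.33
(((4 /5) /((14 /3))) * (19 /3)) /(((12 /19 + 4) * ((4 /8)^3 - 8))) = -722 /24255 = -0.03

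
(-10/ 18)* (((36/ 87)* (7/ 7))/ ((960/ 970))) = -0.23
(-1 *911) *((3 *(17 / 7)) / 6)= -15487 / 14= -1106.21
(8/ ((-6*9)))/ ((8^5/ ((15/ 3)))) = -5/ 221184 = -0.00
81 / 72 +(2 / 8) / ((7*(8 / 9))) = 261 / 224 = 1.17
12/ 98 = 6/ 49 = 0.12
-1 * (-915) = 915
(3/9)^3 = 1/27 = 0.04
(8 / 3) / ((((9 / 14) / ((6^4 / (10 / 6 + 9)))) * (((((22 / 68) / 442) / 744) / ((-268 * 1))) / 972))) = -1467931254386688 / 11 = -133448295853335.27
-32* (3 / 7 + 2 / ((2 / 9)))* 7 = -2112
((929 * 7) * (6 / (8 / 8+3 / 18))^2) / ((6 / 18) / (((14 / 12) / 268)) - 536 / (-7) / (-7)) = 175581 / 67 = 2620.61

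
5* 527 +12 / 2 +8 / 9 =23777 / 9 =2641.89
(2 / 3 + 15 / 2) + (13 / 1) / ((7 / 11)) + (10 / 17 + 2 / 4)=10597 / 357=29.68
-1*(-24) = 24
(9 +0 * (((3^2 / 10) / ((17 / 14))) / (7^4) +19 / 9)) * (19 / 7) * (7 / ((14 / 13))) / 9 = 247 / 14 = 17.64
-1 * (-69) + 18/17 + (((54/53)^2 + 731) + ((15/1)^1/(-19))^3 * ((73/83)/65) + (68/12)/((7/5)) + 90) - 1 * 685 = 1566997674824149/7421679621993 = 211.14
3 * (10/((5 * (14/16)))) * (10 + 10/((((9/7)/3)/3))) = 3840/7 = 548.57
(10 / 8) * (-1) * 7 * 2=-35 / 2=-17.50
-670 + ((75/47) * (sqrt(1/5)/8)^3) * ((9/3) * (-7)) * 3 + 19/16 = -10701/16- 189 * sqrt(5)/24064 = -668.83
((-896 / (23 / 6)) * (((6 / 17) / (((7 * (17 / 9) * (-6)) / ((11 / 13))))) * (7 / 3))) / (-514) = -88704 / 22207627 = -0.00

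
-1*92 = -92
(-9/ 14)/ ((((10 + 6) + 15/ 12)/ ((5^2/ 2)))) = -75/ 161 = -0.47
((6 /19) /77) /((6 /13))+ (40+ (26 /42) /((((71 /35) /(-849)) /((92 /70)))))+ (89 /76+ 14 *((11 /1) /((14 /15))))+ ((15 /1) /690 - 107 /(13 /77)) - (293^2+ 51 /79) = -850095494828519 /9814336532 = -86617.72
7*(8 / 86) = 28 / 43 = 0.65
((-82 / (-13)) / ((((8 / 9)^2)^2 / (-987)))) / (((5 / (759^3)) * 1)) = -116090417972224773 / 133120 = -872073452315.39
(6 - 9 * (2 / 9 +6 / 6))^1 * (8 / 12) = -3.33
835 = 835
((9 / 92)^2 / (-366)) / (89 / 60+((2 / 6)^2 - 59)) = 1215 / 2667484616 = 0.00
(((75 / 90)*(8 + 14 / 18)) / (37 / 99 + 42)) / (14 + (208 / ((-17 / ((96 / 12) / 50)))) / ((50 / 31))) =9233125 / 683889036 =0.01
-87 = -87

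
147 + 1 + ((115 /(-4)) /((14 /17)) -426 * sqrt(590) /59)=6333 /56 -426 * sqrt(590) /59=-62.29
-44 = -44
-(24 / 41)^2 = -576 / 1681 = -0.34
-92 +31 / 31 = -91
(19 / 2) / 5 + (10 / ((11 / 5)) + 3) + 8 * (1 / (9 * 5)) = 9527 / 990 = 9.62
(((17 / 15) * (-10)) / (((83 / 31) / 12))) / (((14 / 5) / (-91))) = 137020 / 83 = 1650.84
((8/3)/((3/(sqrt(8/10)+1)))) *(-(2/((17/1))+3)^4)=-159.09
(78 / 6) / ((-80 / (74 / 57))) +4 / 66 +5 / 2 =19643 / 8360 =2.35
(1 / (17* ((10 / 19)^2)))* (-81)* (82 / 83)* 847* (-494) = 250816695129 / 35275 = 7110324.45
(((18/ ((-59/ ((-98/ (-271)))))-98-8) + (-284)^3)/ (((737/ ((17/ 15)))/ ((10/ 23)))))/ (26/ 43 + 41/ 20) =-3569722429422320/ 618760437537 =-5769.15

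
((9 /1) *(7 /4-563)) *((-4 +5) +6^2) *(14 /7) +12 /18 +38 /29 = -65039551 /174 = -373790.52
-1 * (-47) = 47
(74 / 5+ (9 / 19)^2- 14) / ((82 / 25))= 9245 / 29602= 0.31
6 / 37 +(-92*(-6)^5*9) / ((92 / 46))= 119112774 / 37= 3219264.16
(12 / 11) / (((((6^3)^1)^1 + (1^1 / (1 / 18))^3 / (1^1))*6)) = 1 / 33264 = 0.00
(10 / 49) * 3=30 / 49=0.61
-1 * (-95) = 95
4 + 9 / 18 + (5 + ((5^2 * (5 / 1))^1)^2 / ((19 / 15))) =469111 / 38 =12345.03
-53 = -53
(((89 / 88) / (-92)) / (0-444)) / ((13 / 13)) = 89 / 3594624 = 0.00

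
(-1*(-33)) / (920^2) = 33 / 846400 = 0.00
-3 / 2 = -1.50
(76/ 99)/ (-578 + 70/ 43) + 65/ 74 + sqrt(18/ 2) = 87993245/ 22695948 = 3.88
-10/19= -0.53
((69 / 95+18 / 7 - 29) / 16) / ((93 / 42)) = -4273 / 5890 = -0.73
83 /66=1.26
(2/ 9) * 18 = 4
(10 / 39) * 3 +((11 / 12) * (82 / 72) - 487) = -2724809 / 5616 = -485.19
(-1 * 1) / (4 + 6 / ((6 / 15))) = -1 / 19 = -0.05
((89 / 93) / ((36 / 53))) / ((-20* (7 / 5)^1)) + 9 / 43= 640865 / 4030992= 0.16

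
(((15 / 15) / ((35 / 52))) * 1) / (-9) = -52 / 315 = -0.17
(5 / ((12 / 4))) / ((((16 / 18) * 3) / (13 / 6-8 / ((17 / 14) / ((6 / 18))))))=-5 / 272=-0.02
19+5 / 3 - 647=-1879 / 3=-626.33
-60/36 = -5/3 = -1.67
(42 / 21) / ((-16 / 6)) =-3 / 4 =-0.75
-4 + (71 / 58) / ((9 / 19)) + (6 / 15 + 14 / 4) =3242 / 1305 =2.48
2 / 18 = 1 / 9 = 0.11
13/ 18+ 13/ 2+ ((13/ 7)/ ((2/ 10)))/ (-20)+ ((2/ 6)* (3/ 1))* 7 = 3467/ 252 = 13.76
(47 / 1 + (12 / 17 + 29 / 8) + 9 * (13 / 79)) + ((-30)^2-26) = 9957667 / 10744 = 926.81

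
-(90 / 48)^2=-225 / 64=-3.52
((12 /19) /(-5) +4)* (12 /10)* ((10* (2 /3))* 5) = 2944 /19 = 154.95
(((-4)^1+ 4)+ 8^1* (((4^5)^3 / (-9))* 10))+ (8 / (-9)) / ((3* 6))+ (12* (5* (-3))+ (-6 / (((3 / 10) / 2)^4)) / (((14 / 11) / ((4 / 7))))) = -37881633385336 / 3969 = -9544377270.18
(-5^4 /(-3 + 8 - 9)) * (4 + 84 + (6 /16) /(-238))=104718125 /7616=13749.75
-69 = -69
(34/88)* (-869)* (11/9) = -14773/36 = -410.36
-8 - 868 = -876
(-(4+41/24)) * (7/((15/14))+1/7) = -96037/2520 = -38.11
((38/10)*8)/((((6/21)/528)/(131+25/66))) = 36903776/5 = 7380755.20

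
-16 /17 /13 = -16 /221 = -0.07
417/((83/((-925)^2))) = 356795625/83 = 4298742.47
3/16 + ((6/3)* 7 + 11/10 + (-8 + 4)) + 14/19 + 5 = 25877/1520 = 17.02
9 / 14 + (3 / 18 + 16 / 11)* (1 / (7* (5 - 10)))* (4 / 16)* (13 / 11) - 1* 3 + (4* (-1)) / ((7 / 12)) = -937931 / 101640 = -9.23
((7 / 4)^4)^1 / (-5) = -2401 / 1280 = -1.88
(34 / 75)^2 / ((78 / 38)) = 21964 / 219375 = 0.10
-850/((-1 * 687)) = 850/687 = 1.24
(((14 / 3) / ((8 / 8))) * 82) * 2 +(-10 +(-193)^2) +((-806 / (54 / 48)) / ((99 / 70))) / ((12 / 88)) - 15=8328688 / 243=34274.44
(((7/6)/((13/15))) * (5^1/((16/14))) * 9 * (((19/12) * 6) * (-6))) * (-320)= 12568500/13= 966807.69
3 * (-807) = -2421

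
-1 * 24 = -24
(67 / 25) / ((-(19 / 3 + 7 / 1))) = -201 / 1000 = -0.20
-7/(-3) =7/3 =2.33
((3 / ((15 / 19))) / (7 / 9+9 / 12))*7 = 4788 / 275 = 17.41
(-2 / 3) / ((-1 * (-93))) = -2 / 279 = -0.01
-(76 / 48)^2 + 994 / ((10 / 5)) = 71207 / 144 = 494.49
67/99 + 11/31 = 3166/3069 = 1.03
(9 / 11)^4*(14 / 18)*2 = 0.70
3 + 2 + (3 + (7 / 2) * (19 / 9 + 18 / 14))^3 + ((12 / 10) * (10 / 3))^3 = 2456405 / 729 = 3369.55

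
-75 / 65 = -15 / 13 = -1.15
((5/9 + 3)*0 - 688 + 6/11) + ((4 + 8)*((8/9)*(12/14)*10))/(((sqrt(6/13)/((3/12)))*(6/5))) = -7562/11 + 200*sqrt(78)/63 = -659.42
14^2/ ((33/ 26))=5096/ 33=154.42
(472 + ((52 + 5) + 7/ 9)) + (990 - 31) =13399/ 9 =1488.78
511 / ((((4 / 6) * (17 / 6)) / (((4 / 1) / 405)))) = 2044 / 765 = 2.67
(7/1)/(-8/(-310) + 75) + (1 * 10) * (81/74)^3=31120470965/2356174948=13.21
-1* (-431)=431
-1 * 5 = -5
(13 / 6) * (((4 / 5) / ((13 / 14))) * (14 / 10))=196 / 75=2.61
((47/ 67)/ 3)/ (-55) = -47/ 11055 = -0.00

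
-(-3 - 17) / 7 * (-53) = -1060 / 7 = -151.43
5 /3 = 1.67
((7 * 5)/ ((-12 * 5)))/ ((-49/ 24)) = 2/ 7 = 0.29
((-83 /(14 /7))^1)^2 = 6889 /4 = 1722.25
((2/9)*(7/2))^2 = 49/81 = 0.60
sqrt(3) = 1.73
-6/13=-0.46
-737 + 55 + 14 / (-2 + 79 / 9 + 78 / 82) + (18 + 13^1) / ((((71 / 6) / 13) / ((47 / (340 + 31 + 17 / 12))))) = -305819137399 / 452468374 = -675.89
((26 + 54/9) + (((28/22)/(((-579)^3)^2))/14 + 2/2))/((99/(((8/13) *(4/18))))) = 218825530526817841984/4800485075932066408173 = 0.05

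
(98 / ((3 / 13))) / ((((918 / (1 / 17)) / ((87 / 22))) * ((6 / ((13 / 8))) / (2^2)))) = 240149 / 2059992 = 0.12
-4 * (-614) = 2456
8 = 8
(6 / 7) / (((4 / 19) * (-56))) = -57 / 784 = -0.07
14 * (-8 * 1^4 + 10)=28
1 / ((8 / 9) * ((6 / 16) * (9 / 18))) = 6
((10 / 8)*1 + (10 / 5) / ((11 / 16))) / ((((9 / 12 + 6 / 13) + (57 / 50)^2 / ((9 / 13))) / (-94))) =-69883125 / 552112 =-126.57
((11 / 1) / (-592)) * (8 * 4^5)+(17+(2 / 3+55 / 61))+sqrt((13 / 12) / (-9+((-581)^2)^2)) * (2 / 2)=-904930 / 6771+sqrt(6573890118) / 26295560472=-133.65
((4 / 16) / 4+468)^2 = 56085121 / 256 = 219082.50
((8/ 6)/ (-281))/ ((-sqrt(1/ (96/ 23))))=16 * sqrt(138)/ 19389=0.01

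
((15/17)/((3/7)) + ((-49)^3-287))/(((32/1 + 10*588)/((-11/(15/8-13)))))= -22053647/1118107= -19.72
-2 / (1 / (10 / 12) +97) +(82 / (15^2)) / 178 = -180119 / 9832275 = -0.02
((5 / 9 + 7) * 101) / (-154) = -3434 / 693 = -4.96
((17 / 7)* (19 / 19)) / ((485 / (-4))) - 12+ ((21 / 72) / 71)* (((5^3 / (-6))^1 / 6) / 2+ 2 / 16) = -12.03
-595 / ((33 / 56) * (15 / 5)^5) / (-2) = 16660 / 8019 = 2.08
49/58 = 0.84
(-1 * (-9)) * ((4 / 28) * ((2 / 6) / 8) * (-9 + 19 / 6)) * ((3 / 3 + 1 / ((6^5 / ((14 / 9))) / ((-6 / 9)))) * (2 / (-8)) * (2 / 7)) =262405 / 11757312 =0.02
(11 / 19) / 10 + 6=1151 / 190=6.06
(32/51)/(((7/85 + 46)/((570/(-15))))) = -6080/11751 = -0.52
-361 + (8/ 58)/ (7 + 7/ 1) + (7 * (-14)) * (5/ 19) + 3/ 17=-25349182/ 65569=-386.60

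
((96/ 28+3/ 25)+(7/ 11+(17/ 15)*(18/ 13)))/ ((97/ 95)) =5.64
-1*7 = -7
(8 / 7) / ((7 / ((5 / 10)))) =4 / 49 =0.08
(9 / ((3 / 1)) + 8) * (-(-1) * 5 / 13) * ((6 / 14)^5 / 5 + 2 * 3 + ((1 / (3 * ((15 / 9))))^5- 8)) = -1153625748 / 136556875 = -8.45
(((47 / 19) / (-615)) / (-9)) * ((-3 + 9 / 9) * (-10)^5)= 1880000 / 21033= 89.38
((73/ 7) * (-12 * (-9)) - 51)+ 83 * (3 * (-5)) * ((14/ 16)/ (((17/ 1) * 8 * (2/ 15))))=15463677/ 15232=1015.21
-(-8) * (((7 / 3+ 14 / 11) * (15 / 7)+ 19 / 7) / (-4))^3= -64964808 / 456533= -142.30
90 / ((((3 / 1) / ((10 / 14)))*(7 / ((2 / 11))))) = 300 / 539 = 0.56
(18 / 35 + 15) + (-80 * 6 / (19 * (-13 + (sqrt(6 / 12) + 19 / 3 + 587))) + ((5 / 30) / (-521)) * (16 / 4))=4320 * sqrt(2) / 115180907 + 97472714489173 / 6300971517435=15.47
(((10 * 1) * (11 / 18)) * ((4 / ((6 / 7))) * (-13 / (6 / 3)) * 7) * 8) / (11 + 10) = -40040 / 81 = -494.32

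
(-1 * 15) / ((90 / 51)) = -17 / 2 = -8.50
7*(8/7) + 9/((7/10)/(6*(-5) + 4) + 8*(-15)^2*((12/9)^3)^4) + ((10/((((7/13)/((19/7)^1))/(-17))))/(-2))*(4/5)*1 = 14995072673634856/42748326114193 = 350.78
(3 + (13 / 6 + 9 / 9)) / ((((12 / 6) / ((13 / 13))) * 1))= 37 / 12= 3.08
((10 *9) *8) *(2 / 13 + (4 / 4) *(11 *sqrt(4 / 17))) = 1440 / 13 + 15840 *sqrt(17) / 17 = 3952.53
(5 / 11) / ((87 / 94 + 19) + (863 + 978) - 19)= 470 / 1904551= 0.00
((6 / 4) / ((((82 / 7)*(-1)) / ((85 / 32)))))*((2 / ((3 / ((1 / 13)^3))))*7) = -0.00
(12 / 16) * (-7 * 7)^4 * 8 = 34588806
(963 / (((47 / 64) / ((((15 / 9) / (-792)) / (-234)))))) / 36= 535 / 1633203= 0.00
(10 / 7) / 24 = 5 / 84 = 0.06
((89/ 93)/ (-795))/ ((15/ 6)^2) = -356/ 1848375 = -0.00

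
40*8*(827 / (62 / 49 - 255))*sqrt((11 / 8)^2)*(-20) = 356602400 / 12433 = 28681.93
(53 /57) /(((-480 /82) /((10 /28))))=-2173 /38304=-0.06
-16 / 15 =-1.07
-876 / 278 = -438 / 139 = -3.15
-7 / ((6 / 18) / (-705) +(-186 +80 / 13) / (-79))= -15204735 / 4943843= -3.08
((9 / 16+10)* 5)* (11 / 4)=9295 / 64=145.23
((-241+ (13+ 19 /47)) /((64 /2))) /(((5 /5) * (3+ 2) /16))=-10697 /470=-22.76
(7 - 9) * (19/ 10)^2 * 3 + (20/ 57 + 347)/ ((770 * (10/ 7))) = -1338283/ 62700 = -21.34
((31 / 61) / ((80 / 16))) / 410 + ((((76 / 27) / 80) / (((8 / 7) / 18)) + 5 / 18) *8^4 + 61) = 3903786169 / 1125450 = 3468.64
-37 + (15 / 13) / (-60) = -1925 / 52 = -37.02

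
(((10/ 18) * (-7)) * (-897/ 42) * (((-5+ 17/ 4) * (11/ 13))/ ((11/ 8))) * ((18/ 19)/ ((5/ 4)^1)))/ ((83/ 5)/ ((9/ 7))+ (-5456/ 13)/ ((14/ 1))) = 2260440/ 1327891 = 1.70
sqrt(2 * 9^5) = 343.65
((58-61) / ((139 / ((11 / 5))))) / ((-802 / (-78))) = -1287 / 278695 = -0.00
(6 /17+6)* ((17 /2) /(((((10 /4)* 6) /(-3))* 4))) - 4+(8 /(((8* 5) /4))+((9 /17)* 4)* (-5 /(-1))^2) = 7997 /170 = 47.04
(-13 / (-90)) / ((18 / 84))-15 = -1934 / 135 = -14.33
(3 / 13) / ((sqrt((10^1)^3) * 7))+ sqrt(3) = 3 * sqrt(10) / 9100+ sqrt(3) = 1.73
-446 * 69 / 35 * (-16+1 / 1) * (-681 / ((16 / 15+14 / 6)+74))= -34928490 / 301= -116041.50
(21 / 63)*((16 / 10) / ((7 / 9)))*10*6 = 288 / 7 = 41.14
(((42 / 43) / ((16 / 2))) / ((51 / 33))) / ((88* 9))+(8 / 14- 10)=-4631567 / 491232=-9.43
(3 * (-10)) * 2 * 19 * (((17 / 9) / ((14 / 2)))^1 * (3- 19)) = 103360 / 21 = 4921.90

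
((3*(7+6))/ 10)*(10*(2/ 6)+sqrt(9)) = 247/ 10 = 24.70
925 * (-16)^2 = 236800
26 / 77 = 0.34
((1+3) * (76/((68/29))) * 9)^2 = 393466896/289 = 1361477.15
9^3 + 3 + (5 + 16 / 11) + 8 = 8211 / 11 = 746.45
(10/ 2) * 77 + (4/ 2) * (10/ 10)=387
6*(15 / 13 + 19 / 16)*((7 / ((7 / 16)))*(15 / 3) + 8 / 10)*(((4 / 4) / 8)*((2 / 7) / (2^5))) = 147561 / 116480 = 1.27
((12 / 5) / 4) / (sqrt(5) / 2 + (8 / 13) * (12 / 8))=-1872 / 1345 + 1014 * sqrt(5) / 1345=0.29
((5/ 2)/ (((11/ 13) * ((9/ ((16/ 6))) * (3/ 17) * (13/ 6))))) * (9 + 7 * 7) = 39440/ 297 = 132.79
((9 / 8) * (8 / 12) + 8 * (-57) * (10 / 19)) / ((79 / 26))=-12441 / 158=-78.74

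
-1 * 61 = -61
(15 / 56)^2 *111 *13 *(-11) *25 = -89285625 / 3136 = -28471.18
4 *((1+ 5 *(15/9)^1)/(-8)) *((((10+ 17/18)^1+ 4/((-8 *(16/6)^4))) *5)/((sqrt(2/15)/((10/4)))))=-141082025 *sqrt(30)/442368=-1746.82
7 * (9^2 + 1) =574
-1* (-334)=334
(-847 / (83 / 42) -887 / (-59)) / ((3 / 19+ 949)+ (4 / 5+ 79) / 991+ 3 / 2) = -381333381050 / 876634187689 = -0.43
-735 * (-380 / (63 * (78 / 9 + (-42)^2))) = 6650 / 2659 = 2.50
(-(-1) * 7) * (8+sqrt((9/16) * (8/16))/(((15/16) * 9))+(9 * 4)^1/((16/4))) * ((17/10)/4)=119 * sqrt(2)/900+2023/40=50.76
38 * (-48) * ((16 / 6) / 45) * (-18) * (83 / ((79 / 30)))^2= 12062914560 / 6241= 1932849.63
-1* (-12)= 12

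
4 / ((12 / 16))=16 / 3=5.33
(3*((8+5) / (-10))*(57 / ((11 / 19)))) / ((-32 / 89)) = 3759093 / 3520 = 1067.92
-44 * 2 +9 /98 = -8615 /98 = -87.91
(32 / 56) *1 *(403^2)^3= 17135243019935716 / 7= 2447891859990816.57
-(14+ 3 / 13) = -185 / 13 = -14.23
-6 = -6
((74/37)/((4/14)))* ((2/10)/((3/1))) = 7/15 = 0.47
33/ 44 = 3/ 4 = 0.75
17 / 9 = 1.89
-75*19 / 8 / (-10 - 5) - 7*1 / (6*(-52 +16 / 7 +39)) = 21571 / 1800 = 11.98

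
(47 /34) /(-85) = -47 /2890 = -0.02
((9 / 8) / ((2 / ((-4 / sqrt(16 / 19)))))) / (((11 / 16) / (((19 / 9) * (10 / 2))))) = -95 * sqrt(19) / 11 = -37.65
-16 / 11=-1.45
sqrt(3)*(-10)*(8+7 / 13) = -1110*sqrt(3) / 13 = -147.89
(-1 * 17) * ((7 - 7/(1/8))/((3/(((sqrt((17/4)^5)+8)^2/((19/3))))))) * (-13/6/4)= -5361773599/155648 - 3129581 * sqrt(17)/912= -48596.75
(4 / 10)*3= 6 / 5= 1.20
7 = 7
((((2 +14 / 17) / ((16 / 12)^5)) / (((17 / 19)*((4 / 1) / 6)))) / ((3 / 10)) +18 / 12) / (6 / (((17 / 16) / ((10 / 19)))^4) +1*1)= 521892990033 / 135466973632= 3.85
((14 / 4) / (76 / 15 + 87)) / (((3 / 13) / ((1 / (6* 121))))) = 455 / 2005212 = 0.00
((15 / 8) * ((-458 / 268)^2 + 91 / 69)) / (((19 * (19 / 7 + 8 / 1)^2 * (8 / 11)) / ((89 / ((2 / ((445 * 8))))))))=896992123643 / 1129935168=793.84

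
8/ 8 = 1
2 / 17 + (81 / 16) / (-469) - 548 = -69893633 / 127568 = -547.89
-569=-569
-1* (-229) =229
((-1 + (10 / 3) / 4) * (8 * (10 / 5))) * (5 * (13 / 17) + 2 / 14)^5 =-187413115437056 / 71590609797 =-2617.84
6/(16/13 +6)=39/47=0.83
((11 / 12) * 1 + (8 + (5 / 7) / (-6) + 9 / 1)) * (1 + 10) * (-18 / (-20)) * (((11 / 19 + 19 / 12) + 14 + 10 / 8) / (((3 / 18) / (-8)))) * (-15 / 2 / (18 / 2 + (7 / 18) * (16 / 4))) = 528821865 / 5054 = 104634.32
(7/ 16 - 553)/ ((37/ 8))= -8841/ 74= -119.47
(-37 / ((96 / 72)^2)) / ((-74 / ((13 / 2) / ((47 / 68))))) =1989 / 752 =2.64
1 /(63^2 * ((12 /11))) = 11 /47628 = 0.00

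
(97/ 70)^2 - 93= -446291/ 4900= -91.08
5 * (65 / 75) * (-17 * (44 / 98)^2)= -106964 / 7203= -14.85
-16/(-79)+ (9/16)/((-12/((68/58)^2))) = 146803/1063024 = 0.14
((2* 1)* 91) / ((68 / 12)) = 546 / 17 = 32.12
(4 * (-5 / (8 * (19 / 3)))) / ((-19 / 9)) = 135 / 722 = 0.19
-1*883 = -883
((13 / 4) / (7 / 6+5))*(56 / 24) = 91 / 74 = 1.23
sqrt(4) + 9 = 11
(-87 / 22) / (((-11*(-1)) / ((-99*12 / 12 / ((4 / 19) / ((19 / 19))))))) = 14877 / 88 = 169.06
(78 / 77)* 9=702 / 77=9.12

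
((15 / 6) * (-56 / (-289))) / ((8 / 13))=455 / 578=0.79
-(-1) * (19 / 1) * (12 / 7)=228 / 7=32.57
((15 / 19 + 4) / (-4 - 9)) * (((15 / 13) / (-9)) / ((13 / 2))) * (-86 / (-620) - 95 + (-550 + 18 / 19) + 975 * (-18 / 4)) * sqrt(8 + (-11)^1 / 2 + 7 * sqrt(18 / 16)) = -103722598 * sqrt(10 + 21 * sqrt(2)) / 5673837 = -115.18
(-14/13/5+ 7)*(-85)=-7497/13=-576.69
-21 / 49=-3 / 7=-0.43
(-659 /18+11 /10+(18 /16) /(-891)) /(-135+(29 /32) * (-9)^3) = 562516 /12603195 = 0.04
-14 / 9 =-1.56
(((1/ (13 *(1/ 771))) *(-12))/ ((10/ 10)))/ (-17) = 9252/ 221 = 41.86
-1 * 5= -5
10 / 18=5 / 9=0.56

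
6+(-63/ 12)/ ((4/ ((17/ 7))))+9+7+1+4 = 381/ 16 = 23.81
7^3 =343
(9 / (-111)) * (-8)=0.65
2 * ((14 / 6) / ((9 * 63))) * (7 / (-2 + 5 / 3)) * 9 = -14 / 9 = -1.56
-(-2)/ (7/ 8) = 16/ 7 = 2.29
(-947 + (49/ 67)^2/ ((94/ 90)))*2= -399385712/ 210983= -1892.98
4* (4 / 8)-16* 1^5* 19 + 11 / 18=-5425 / 18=-301.39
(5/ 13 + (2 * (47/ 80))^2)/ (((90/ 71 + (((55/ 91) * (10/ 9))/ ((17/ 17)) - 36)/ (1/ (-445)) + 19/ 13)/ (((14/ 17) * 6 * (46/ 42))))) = 3777408243/ 6217433303600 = 0.00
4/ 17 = 0.24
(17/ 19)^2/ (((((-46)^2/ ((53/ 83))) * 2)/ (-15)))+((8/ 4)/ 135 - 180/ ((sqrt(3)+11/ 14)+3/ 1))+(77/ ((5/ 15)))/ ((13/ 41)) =35280 * sqrt(3)/ 2221+330372373376065571/ 494261329072680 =695.93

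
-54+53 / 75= -3997 / 75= -53.29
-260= -260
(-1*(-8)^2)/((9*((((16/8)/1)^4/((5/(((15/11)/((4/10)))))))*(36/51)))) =-374/405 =-0.92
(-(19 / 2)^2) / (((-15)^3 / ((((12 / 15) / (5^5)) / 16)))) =361 / 843750000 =0.00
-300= -300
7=7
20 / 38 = 10 / 19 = 0.53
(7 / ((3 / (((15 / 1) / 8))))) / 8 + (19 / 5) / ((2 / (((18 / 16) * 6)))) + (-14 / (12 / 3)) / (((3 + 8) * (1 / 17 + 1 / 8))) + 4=275281 / 17600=15.64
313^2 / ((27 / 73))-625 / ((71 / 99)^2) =35886514342 / 136107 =263663.99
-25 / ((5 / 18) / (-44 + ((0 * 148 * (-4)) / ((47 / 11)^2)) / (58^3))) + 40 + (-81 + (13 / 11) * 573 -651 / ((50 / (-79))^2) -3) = 81620699 / 27500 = 2968.03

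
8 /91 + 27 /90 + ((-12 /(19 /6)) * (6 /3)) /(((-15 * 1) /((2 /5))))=0.59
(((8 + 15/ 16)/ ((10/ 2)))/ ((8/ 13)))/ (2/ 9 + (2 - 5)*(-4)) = 1521/ 6400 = 0.24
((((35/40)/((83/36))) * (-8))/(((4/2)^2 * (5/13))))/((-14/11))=1287/830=1.55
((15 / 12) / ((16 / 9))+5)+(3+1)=621 / 64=9.70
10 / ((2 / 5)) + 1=26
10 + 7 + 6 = 23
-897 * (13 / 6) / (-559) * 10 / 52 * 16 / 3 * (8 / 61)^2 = 29440 / 480009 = 0.06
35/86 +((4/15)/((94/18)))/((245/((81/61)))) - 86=-25852300483/302038450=-85.59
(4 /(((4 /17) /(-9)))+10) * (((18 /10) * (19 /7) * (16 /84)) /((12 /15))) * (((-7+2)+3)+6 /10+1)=16302 /245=66.54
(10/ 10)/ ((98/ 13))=13/ 98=0.13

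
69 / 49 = 1.41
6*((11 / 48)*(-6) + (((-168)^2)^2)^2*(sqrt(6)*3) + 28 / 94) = -1215 / 188 + 11422121062268141568*sqrt(6) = 27978368382853511068.68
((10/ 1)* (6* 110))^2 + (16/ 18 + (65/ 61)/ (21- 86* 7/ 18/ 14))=1602267514802/ 36783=43560000.95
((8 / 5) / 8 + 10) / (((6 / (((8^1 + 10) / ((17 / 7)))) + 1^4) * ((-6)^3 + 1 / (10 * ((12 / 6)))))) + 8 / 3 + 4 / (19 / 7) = 144694 / 35169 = 4.11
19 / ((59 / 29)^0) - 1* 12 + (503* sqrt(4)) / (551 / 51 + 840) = 355043 / 43391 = 8.18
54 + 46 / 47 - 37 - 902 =-41549 / 47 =-884.02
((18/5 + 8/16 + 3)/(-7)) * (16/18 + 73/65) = -2.04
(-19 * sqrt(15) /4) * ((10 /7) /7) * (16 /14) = -380 * sqrt(15) /343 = -4.29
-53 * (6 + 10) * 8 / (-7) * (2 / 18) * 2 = 13568 / 63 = 215.37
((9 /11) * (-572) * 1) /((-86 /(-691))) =-161694 /43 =-3760.33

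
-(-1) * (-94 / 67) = -94 / 67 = -1.40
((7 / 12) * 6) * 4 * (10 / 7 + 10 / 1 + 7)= 258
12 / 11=1.09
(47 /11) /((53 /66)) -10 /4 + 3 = 617 /106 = 5.82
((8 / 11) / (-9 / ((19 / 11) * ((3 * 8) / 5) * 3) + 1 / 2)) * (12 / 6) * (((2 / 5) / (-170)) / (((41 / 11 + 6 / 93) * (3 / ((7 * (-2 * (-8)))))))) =-1206272 / 4945725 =-0.24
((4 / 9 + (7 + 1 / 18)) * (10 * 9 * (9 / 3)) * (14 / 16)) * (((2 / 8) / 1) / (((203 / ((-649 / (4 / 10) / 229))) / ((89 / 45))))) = -12996225 / 425024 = -30.58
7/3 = 2.33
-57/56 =-1.02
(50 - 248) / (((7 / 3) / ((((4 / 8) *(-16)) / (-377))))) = -4752 / 2639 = -1.80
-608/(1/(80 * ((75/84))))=-304000/7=-43428.57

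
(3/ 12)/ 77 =1/ 308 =0.00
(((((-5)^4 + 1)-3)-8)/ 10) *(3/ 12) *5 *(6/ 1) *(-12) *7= -38745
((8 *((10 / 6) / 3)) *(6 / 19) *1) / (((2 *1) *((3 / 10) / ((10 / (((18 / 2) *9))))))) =0.29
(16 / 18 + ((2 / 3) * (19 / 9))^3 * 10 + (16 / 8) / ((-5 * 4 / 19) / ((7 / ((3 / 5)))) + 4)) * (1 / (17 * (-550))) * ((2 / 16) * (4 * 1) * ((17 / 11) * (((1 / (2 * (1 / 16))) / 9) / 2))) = -149833999 / 139326115500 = -0.00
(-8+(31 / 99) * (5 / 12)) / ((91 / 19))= -177631 / 108108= -1.64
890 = 890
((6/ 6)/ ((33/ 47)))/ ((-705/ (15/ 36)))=-1/ 1188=-0.00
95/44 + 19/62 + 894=1222779/1364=896.47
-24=-24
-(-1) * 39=39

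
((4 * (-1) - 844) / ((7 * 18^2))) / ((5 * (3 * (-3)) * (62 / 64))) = 6784 / 790965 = 0.01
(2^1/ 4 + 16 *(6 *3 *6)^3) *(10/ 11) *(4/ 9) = 806215700/ 99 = 8143592.93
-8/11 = -0.73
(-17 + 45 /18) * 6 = -87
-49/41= -1.20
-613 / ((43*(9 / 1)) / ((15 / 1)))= -3065 / 129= -23.76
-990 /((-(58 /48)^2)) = 570240 /841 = 678.05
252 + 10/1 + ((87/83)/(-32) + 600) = 2289385/2656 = 861.97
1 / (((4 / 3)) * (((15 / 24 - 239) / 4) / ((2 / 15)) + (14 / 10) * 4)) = -240 / 141233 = -0.00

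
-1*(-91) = 91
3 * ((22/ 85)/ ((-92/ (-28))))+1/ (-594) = 272473/ 1161270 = 0.23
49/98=1/2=0.50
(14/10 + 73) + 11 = 427/5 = 85.40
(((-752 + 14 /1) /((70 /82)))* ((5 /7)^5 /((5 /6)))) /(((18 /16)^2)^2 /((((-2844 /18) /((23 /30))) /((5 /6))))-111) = 19582009344000 /11269180408997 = 1.74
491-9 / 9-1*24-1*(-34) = 500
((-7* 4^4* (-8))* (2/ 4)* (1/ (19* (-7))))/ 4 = -256/ 19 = -13.47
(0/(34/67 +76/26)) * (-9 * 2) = 0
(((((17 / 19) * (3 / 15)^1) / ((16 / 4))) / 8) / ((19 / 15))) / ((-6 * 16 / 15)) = -255 / 369664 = -0.00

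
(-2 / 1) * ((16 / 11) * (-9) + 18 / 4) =189 / 11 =17.18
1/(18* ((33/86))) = 43/297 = 0.14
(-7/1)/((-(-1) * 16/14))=-49/8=-6.12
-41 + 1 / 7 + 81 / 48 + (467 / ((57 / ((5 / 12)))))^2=-22528673 / 818748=-27.52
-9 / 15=-3 / 5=-0.60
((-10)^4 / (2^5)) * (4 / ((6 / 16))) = 10000 / 3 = 3333.33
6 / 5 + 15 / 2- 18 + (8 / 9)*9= -13 / 10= -1.30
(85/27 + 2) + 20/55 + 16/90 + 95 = 149524/1485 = 100.69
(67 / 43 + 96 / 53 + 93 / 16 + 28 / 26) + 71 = 38519311 / 474032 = 81.26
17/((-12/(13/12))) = -221/144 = -1.53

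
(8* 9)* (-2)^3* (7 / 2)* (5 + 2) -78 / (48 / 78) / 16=-903675 / 64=-14119.92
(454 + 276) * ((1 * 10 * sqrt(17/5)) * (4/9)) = 5840 * sqrt(85)/9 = 5982.46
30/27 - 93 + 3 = -88.89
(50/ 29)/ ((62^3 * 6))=25/ 20734536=0.00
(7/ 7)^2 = 1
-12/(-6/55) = 110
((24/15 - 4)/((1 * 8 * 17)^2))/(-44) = 3/1017280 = 0.00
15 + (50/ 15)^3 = 1405/ 27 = 52.04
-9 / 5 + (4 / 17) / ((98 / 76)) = -6737 / 4165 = -1.62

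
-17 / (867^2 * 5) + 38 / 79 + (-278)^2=1349828719211 / 17465715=77284.48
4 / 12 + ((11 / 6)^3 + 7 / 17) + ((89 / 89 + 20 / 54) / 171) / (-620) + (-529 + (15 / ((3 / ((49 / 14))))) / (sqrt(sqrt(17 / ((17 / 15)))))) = -50813399383 / 97326360 + 7*15^(3 / 4) / 6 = -513.20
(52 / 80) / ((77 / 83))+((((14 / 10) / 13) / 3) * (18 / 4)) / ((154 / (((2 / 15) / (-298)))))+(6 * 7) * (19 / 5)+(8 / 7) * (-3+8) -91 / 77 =614617362 / 3728725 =164.83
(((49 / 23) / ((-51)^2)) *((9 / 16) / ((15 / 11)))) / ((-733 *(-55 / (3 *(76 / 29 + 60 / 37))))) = 27881 / 261396266150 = 0.00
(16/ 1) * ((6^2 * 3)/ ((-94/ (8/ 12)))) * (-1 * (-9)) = -5184/ 47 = -110.30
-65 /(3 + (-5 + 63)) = -65 /61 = -1.07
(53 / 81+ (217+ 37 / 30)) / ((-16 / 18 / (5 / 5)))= -177299 / 720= -246.25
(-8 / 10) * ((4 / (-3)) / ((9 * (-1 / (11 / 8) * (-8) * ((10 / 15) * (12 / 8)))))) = 11 / 540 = 0.02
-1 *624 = -624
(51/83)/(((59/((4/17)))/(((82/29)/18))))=164/426039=0.00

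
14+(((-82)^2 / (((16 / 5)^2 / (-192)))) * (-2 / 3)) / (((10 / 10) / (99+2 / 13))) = 108340632 / 13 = 8333894.77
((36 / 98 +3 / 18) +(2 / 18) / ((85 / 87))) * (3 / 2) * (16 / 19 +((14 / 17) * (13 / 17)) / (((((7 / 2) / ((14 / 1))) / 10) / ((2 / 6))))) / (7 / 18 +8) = 3695297856 / 3453372265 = 1.07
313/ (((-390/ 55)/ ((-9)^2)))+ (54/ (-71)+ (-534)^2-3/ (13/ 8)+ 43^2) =523206187/ 1846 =283426.97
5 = 5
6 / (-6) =-1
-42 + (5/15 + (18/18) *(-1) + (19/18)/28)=-21485/504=-42.63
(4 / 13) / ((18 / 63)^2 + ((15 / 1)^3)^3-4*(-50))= 196 / 24488420049327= 0.00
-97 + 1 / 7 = -678 / 7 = -96.86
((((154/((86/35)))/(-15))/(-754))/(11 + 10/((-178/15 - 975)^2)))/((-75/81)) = -1062993852459/1953765241221950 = -0.00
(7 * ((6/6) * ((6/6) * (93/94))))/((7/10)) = 465/47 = 9.89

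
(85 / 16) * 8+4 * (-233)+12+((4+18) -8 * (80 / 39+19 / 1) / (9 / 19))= -850145 / 702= -1211.03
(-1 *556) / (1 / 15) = -8340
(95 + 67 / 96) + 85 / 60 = 9323 / 96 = 97.11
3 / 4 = 0.75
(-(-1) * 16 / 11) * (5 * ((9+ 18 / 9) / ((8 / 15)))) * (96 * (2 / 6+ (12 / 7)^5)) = 3663854400 / 16807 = 217995.74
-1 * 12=-12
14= 14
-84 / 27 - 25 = -253 / 9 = -28.11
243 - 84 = 159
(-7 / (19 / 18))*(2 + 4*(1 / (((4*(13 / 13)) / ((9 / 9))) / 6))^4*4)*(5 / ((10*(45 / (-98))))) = 56938 / 95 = 599.35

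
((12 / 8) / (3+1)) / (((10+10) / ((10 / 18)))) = 0.01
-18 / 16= -9 / 8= -1.12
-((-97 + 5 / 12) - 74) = 170.58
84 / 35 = 12 / 5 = 2.40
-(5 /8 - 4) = 27 /8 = 3.38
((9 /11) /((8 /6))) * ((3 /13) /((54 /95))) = 285 /1144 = 0.25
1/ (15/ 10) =2/ 3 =0.67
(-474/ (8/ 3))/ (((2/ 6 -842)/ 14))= 2.96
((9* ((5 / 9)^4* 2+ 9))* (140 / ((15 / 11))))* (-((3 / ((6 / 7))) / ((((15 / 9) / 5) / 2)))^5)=-312141150244 / 9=-34682350027.11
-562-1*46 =-608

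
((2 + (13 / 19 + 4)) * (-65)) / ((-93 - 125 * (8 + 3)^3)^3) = 8255 / 87648782208649408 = 0.00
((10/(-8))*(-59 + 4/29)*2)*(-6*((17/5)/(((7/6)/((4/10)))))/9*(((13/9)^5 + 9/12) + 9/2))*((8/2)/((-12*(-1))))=-26360869273/59934735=-439.83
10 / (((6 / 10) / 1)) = 50 / 3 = 16.67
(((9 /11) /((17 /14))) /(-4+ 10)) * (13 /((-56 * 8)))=-39 /11968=-0.00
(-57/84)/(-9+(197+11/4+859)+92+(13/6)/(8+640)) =-18468/31073959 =-0.00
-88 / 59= -1.49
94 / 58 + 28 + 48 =2251 / 29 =77.62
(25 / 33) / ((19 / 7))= 175 / 627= 0.28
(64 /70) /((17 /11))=352 /595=0.59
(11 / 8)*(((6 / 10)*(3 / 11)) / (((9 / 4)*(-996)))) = -1 / 9960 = -0.00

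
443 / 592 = 0.75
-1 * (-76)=76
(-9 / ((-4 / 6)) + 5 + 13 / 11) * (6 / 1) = 1299 / 11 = 118.09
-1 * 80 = -80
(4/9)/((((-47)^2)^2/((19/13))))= 76/570922677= 0.00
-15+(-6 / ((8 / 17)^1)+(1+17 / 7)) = -681 / 28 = -24.32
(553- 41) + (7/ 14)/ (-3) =3071/ 6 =511.83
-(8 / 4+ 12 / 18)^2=-64 / 9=-7.11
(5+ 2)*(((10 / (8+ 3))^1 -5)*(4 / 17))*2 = -2520 / 187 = -13.48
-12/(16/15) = -45/4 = -11.25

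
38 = 38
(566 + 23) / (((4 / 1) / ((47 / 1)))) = 27683 / 4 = 6920.75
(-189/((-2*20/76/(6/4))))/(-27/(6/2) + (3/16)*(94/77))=-553014/9005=-61.41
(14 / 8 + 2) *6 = 45 / 2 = 22.50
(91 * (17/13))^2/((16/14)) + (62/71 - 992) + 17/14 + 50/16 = 11335663/994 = 11404.09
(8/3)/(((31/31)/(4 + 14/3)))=208/9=23.11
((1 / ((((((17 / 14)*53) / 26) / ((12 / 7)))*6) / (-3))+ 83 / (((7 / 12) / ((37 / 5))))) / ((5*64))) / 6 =2766061 / 5045600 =0.55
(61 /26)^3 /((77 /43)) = 9760183 /1353352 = 7.21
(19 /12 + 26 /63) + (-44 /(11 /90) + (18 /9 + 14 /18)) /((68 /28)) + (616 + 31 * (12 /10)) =10883599 /21420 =508.10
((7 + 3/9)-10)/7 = -8/21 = -0.38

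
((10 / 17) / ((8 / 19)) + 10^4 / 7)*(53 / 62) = 36075245 / 29512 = 1222.39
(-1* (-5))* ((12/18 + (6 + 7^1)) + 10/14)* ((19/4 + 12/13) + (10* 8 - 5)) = 3167225/546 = 5800.78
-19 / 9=-2.11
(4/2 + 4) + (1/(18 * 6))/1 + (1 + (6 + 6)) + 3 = 2377/108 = 22.01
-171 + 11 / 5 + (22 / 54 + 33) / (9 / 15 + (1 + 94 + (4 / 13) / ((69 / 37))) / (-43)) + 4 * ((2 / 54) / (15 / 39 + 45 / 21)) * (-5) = -8333817119 / 43907805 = -189.80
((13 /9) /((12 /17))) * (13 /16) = 2873 /1728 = 1.66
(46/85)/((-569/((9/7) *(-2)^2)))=-0.00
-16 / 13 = -1.23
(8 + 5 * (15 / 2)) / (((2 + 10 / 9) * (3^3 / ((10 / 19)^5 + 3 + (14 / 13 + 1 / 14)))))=1887654745 / 831969264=2.27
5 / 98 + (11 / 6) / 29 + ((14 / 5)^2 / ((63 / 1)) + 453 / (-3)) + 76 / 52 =-620553331 / 4156425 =-149.30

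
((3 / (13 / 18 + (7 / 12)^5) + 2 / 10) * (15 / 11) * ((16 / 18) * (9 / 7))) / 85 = 94295976 / 1286216855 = 0.07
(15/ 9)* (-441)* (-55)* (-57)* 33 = -76039425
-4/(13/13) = -4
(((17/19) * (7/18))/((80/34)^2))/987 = 4913/77155200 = 0.00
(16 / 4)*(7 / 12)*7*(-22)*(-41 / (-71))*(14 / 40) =-154693 / 2130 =-72.63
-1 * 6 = -6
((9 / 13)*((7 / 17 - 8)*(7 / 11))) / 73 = -0.05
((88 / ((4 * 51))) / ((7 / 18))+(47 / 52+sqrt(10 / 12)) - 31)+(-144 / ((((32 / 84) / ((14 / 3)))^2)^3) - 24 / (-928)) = -486607781.21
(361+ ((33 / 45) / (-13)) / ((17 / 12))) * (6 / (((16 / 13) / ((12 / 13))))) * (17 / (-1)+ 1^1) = -25989.13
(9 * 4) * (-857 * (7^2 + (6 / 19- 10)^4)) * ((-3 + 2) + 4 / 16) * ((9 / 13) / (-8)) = -240033114950715 / 13553384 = -17710198.05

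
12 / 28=3 / 7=0.43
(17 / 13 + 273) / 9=3566 / 117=30.48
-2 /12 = -0.17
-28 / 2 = -14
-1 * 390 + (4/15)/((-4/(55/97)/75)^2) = -13543665/37636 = -359.86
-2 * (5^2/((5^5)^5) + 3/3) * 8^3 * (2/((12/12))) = -24414062500000002048/11920928955078125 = -2048.00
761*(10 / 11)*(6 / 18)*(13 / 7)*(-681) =-22457110 / 77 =-291650.78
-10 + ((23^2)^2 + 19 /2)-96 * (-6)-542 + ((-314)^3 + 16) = -61358507 /2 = -30679253.50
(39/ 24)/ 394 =13/ 3152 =0.00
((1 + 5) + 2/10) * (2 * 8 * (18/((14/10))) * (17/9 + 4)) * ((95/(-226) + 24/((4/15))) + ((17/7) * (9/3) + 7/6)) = 12230754880/16611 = 736304.55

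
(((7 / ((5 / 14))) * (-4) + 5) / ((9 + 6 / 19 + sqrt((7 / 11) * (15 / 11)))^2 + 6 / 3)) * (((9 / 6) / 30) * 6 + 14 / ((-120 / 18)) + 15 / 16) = 1082926166322297 / 1476088877719600-40919213693259 * sqrt(105) / 2952177755439200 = 0.59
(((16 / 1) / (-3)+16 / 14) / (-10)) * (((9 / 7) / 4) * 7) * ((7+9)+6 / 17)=9174 / 595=15.42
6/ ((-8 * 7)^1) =-3/ 28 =-0.11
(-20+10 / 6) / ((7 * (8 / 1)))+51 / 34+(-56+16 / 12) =-8987 / 168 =-53.49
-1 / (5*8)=-1 / 40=-0.02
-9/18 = -1/2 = -0.50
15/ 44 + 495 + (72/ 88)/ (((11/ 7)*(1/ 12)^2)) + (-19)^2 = 450757/ 484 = 931.32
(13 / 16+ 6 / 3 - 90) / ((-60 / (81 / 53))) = 7533 / 3392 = 2.22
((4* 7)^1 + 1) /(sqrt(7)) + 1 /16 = 1 /16 + 29* sqrt(7) /7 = 11.02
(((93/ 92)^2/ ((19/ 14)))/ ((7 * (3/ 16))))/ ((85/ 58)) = 334428/ 854335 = 0.39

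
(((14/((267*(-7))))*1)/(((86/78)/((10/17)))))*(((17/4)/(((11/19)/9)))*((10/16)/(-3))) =18525/336776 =0.06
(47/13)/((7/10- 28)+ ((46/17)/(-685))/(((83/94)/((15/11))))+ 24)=-999397190/913902093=-1.09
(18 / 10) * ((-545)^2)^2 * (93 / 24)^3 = 4730898121144875 / 512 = 9240035392861.08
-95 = -95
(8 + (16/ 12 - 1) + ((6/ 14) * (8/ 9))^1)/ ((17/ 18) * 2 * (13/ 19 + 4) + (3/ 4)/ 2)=83448/ 88319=0.94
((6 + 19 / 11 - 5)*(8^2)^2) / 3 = 40960 / 11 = 3723.64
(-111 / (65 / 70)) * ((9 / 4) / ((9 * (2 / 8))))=-119.54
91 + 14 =105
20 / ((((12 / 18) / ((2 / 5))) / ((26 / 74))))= 156 / 37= 4.22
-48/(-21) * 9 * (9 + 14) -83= 390.14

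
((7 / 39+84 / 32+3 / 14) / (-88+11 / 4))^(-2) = 34665226596 / 43467649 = 797.49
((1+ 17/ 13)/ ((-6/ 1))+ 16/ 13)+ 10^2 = 1311/ 13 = 100.85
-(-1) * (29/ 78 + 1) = 107/ 78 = 1.37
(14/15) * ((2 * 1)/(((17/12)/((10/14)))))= 16/17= 0.94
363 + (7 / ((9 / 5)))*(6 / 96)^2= 836387 / 2304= 363.02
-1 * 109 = -109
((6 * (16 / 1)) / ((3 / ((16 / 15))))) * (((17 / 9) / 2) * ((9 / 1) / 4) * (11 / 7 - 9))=-56576 / 105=-538.82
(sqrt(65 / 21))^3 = 65 * sqrt(1365) / 441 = 5.45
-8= -8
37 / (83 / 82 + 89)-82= -602208 / 7381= -81.59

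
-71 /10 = -7.10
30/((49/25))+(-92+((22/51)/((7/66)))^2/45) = -76.33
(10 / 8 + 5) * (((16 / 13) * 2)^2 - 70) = -135075 / 338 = -399.63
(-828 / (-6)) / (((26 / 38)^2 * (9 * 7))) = 16606 / 3549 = 4.68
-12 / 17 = -0.71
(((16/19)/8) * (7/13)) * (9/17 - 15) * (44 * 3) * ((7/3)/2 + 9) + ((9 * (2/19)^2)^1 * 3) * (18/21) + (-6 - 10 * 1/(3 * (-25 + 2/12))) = -92057923982/83211583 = -1106.31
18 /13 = 1.38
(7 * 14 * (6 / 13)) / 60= 49 / 65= 0.75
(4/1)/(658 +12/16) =16/2635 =0.01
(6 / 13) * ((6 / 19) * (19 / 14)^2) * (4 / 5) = 684 / 3185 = 0.21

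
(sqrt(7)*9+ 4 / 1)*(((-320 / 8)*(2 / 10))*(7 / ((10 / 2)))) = -504*sqrt(7) / 5 - 224 / 5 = -311.49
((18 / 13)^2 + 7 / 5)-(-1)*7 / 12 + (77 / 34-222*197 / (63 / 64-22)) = 96783378209 / 46370220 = 2087.19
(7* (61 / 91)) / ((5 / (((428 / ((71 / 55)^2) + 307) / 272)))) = 173379507 / 89124880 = 1.95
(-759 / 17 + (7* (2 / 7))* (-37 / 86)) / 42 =-16633 / 15351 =-1.08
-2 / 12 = -1 / 6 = -0.17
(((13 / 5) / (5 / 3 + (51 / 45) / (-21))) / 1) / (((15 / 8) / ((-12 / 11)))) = -6552 / 6985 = -0.94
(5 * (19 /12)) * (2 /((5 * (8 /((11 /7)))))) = 209 /336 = 0.62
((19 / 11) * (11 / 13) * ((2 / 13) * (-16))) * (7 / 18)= -2128 / 1521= -1.40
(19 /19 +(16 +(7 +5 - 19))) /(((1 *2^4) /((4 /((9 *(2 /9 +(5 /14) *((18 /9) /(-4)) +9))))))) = 70 /2279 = 0.03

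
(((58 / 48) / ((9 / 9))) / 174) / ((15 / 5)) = 1 / 432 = 0.00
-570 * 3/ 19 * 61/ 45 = -122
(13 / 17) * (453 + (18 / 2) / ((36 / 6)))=11817 / 34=347.56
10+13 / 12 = 133 / 12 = 11.08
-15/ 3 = -5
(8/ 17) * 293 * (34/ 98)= 2344/ 49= 47.84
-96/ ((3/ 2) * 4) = -16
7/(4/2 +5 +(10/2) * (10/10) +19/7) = 49/103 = 0.48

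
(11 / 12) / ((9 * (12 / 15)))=55 / 432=0.13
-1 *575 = -575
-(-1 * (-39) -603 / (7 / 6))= 3345 / 7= 477.86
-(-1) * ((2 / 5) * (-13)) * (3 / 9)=-26 / 15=-1.73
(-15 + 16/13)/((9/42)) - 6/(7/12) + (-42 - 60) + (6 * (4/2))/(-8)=-97211/546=-178.04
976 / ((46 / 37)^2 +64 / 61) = 20376196 / 54173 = 376.13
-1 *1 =-1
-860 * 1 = -860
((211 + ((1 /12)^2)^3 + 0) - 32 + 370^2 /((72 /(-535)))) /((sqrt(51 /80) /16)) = -3036936996863* sqrt(255) /2379456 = -20381126.95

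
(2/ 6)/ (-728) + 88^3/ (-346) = -744167597/ 377832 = -1969.57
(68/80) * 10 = 17/2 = 8.50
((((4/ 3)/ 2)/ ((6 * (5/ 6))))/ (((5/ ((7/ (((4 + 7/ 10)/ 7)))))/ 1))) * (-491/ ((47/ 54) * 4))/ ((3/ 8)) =-1154832/ 11045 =-104.56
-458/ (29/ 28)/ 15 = -12824/ 435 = -29.48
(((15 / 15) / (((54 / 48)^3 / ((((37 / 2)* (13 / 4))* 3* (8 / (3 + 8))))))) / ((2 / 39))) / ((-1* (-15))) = 1600768 / 13365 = 119.77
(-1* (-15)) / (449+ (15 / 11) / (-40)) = 1320 / 39509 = 0.03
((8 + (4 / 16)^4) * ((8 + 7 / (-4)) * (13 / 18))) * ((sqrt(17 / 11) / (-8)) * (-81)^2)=-36835.03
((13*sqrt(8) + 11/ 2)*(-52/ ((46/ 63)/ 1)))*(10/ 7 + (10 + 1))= -529308*sqrt(2)/ 23- 111969/ 23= -37414.07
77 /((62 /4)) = 154 /31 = 4.97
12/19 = 0.63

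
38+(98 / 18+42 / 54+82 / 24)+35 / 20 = 889 / 18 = 49.39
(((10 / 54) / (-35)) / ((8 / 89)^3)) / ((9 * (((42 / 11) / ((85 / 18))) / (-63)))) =659146015 / 10450944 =63.07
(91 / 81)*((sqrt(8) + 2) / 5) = 182 / 405 + 182*sqrt(2) / 405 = 1.08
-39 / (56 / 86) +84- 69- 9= -1509 / 28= -53.89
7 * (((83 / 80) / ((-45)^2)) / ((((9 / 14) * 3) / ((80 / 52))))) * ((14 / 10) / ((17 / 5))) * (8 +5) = 28469 / 1858950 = 0.02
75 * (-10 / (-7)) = 750 / 7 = 107.14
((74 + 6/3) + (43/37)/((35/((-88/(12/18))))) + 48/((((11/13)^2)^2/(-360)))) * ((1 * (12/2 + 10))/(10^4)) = -637768768696/11850059375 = -53.82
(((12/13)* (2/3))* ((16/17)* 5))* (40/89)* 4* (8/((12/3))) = 204800/19669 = 10.41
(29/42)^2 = 841/1764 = 0.48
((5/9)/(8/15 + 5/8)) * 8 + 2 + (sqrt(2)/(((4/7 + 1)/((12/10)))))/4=21 * sqrt(2)/110 + 2434/417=6.11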